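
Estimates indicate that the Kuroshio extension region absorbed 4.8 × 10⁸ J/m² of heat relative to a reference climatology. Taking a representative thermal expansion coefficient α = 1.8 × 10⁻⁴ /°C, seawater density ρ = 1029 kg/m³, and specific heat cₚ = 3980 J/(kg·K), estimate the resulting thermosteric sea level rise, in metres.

Δh = αQ/(ρcₚ) = 1.8×10⁻⁴ × 4.8×10⁸ / (1029 × 3980) ≈ 0.021097 m

about 0.0211 m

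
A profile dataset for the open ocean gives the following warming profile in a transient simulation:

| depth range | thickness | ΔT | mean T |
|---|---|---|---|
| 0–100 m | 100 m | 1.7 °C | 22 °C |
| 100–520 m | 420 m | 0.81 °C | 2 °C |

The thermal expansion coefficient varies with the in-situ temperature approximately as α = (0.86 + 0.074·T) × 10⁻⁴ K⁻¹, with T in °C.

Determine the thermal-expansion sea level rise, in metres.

Layer 1: α = (0.86 + 0.074×22)×10⁻⁴ = 2.488×10⁻⁴ K⁻¹
Layer 2: α = (0.86 + 0.074×2)×10⁻⁴ = 1.008×10⁻⁴ K⁻¹
Layer 1: 2.488×10⁻⁴ × 1.7 × 100 = 0.042296 m
0.81 × 420 × 1.008×10⁻⁴ = 0.03429216 m
Δh = 0.042296 + 0.03429216 = 0.07658816 m

Δh ≈ 0.0766 m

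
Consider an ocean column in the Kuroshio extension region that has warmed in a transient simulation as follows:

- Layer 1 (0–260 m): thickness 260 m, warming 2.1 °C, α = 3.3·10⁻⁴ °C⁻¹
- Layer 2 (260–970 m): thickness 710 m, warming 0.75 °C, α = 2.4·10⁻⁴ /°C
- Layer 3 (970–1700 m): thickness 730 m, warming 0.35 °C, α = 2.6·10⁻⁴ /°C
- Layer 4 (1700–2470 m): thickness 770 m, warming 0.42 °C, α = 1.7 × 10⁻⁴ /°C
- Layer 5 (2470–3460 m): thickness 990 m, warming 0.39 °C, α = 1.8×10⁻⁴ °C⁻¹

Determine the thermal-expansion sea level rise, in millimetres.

Δh = 499 mm

260 × 3.3×10⁻⁴ × 2.1 = 0.18018 m
260–970 m: 2.4×10⁻⁴ × 710 × 0.75 = 0.12780 m
970–1700 m: 2.6×10⁻⁴ × 730 × 0.35 = 0.06643 m
Layer 4: 1.7×10⁻⁴ × 770 × 0.42 = 0.054978 m
Layer 5: 990 × 1.8×10⁻⁴ × 0.39 = 0.069498 m
Δh = 0.18018 + 0.12780 + 0.06643 + 0.054978 + 0.069498 = 0.498886 m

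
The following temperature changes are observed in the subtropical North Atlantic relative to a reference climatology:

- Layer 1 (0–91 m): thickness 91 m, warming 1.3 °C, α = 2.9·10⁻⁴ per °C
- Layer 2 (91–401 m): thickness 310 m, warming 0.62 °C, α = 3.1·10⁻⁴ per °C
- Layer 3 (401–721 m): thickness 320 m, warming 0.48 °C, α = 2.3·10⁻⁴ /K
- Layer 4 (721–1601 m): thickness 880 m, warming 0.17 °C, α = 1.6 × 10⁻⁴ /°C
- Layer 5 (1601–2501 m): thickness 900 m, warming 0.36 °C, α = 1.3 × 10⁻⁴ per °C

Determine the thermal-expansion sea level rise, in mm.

1.3 × 91 × 2.9×10⁻⁴ = 0.034307 m
310 × 0.62 × 3.1×10⁻⁴ = 0.059582 m
401–721 m: 2.3×10⁻⁴ × 0.48 × 320 = 0.035328 m
721–1601 m: 880 × 0.17 × 1.6×10⁻⁴ = 0.023936 m
Layer 5: 0.36 × 1.3×10⁻⁴ × 900 = 0.04212 m
Δh = 0.034307 + 0.059582 + 0.035328 + 0.023936 + 0.04212 = 0.195273 m

about 195 mm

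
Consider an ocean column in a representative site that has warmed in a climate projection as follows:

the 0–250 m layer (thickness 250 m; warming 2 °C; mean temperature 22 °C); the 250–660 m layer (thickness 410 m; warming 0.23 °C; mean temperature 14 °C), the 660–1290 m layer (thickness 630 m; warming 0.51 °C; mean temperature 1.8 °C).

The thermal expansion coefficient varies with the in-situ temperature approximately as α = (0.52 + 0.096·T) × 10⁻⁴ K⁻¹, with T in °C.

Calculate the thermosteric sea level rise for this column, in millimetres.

Δh ≈ 171 mm

Layer 1: α = (0.52 + 0.096×22)×10⁻⁴ = 2.632×10⁻⁴ K⁻¹
Layer 2: α = (0.52 + 0.096×14)×10⁻⁴ = 1.864×10⁻⁴ K⁻¹
Layer 3: α = (0.52 + 0.096×1.8)×10⁻⁴ = 0.6928×10⁻⁴ K⁻¹
250 × 2.632×10⁻⁴ × 2 = 0.13160 m
250–660 m: 1.864×10⁻⁴ × 410 × 0.23 = 0.01757752 m
630 × 0.51 × 0.6928×10⁻⁴ = 0.022259664 m
Δh = 0.13160 + 0.01757752 + 0.022259664 = 0.171437184 m ≈ 171 mm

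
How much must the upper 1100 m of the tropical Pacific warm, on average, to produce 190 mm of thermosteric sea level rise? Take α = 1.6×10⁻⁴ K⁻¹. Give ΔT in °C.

ΔT = Δh/(αH) = 0.19 / (1.6×10⁻⁴ × 1100) ≈ 1.080 °C

ΔT ≈ 1.08 °C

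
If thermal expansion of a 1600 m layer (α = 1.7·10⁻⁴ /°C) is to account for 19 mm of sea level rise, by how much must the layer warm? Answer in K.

ΔT ≈ 0.070 K

ΔT = Δh/(αH) = 0.019 / (1.7×10⁻⁴ × 1600) ≈ 0.06985 K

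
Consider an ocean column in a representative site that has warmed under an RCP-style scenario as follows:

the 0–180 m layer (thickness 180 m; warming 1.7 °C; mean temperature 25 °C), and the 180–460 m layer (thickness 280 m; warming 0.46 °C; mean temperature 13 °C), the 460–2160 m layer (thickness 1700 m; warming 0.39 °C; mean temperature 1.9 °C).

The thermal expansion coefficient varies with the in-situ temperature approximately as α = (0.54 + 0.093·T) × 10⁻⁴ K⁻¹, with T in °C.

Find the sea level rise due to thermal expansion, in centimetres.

16 cm of thermosteric rise

Layer 1: α = (0.54 + 0.093×25)×10⁻⁴ = 2.865×10⁻⁴ K⁻¹
Layer 2: α = (0.54 + 0.093×13)×10⁻⁴ = 1.749×10⁻⁴ K⁻¹
Layer 3: α = (0.54 + 0.093×1.9)×10⁻⁴ = 0.7167×10⁻⁴ K⁻¹
Layer 1: 1.7 × 180 × 2.865×10⁻⁴ = 0.087669 m
180–460 m: 0.46 × 1.749×10⁻⁴ × 280 = 0.02252712 m
460–2160 m: 0.39 × 1700 × 0.7167×10⁻⁴ = 0.04751721 m
Δh = 0.087669 + 0.02252712 + 0.04751721 = 0.15771333 m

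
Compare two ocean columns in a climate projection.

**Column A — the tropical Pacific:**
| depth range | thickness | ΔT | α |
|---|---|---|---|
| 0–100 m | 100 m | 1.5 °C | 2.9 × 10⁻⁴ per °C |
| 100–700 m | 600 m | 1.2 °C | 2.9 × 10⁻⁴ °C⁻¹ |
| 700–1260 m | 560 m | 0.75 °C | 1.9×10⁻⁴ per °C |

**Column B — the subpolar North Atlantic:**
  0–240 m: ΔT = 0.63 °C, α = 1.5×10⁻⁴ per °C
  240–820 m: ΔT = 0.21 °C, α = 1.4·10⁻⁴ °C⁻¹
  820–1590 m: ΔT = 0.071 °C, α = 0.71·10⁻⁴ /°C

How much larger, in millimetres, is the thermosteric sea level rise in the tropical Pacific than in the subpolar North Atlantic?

Δh_A − Δh_B ≈ 288 mm

A Layer 1: 100 × 1.5 × 2.9×10⁻⁴ = 0.04350 m
A 100–700 m: 1.2 × 600 × 2.9×10⁻⁴ = 0.20880 m
A Layer 3: 0.75 × 560 × 1.9×10⁻⁴ = 0.07980 m
A total: 0.33210 m
B 240 × 0.63 × 1.5×10⁻⁴ = 0.02268 m
B 240–820 m: 0.21 × 580 × 1.4×10⁻⁴ = 0.017052 m
B 0.071 × 0.71×10⁻⁴ × 770 = 0.00388157 m
B total: 0.04361357 m
Difference: 0.33210 − 0.04361357 = 0.28848643 m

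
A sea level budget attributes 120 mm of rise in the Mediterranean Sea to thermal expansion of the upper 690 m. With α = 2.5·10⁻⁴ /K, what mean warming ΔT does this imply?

0.696 °C

ΔT = Δh/(αH) = 0.12 / (2.5×10⁻⁴ × 690) ≈ 0.6957 °C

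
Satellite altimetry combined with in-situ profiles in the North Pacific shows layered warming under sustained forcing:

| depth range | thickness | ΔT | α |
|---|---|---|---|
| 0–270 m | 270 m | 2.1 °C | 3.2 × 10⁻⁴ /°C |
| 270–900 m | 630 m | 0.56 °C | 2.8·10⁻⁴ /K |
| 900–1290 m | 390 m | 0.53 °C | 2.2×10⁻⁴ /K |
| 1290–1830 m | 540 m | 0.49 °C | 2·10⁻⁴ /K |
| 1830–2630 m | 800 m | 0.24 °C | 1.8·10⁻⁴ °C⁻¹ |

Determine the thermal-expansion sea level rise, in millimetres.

3.2×10⁻⁴ × 2.1 × 270 = 0.18144 m
0.56 × 630 × 2.8×10⁻⁴ = 0.098784 m
900–1290 m: 2.2×10⁻⁴ × 390 × 0.53 = 0.045474 m
1290–1830 m: 540 × 2×10⁻⁴ × 0.49 = 0.05292 m
Layer 5: 0.24 × 1.8×10⁻⁴ × 800 = 0.03456 m
Δh = 0.18144 + 0.098784 + 0.045474 + 0.05292 + 0.03456 = 0.413178 m ≈ 413 mm

413 mm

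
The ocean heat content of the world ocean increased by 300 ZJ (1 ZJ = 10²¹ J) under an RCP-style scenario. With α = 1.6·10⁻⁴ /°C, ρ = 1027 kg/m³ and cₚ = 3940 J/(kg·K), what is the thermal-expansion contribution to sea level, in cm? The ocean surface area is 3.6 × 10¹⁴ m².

3.3 cm of thermosteric rise

Per unit area: Q = 300×10²¹ / (3.6×10¹⁴) ≈ 8.333×10⁸ J/m²
Δh = αQ/(ρcₚ) = 1.6×10⁻⁴ × 8.333×10⁸ / (1027 × 3940) ≈ 0.03295 m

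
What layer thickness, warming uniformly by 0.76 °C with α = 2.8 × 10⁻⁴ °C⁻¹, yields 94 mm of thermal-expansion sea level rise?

442 m

H = Δh/(αΔT) = 0.094 / (2.8×10⁻⁴ × 0.76) ≈ 441.7 m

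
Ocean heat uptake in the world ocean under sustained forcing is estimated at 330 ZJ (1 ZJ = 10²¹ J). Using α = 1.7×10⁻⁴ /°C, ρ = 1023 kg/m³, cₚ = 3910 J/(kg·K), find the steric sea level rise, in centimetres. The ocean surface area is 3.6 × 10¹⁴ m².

3.90 cm of thermosteric rise

Per unit area: Q = 330×10²¹ / (3.6×10¹⁴) ≈ 9.167×10⁸ J/m²
Δh = αQ/(ρcₚ) = 1.7×10⁻⁴ × 9.167×10⁸ / (1023 × 3910) ≈ 0.03896 m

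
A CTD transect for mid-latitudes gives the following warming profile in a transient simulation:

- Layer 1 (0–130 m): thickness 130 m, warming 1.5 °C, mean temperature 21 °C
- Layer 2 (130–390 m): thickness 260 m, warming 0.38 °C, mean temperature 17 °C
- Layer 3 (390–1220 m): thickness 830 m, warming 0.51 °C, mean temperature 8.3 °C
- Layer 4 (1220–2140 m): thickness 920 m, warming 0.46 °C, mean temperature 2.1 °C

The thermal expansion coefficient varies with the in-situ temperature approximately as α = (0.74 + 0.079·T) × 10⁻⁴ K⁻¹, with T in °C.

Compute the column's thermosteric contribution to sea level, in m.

0.16 m

Layer 1: α = (0.74 + 0.079×21)×10⁻⁴ = 2.399×10⁻⁴ K⁻¹
Layer 2: α = (0.74 + 0.079×17)×10⁻⁴ = 2.083×10⁻⁴ K⁻¹
Layer 3: α = (0.74 + 0.079×8.3)×10⁻⁴ = 1.3957×10⁻⁴ K⁻¹
Layer 4: α = (0.74 + 0.079×2.1)×10⁻⁴ = 0.9059×10⁻⁴ K⁻¹
1.5 × 2.399×10⁻⁴ × 130 = 0.0467805 m
130–390 m: 0.38 × 2.083×10⁻⁴ × 260 = 0.02058004 m
1.3957×10⁻⁴ × 830 × 0.51 = 0.059079981 m
1220–2140 m: 0.46 × 0.9059×10⁻⁴ × 920 = 0.038337688 m
Δh = 0.0467805 + 0.02058004 + 0.059079981 + 0.038337688 = 0.164778209 m ≈ 0.16 m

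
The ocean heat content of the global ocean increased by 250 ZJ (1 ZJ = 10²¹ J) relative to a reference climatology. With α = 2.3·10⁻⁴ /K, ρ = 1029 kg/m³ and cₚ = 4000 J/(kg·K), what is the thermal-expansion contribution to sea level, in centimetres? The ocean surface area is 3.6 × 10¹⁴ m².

Per unit area: Q = 250×10²¹ / (3.6×10¹⁴) ≈ 6.944×10⁸ J/m²
Δh = αQ/(ρcₚ) = 2.3×10⁻⁴ × 6.944×10⁸ / (1029 × 4000) ≈ 0.038803 m

3.88 cm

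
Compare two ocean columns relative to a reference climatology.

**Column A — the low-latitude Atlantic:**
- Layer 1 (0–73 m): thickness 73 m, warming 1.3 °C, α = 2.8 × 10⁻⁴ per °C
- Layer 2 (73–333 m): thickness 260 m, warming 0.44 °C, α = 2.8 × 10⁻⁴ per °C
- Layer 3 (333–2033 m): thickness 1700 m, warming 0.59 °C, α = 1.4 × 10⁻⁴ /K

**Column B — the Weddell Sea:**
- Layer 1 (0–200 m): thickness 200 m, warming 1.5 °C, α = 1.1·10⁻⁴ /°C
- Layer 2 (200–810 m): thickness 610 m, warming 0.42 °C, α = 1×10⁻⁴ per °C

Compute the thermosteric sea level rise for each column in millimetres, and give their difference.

Δh_A ≈ 200 mm, Δh_B ≈ 59 mm; difference ≈ 140 mm

A 1.3 × 2.8×10⁻⁴ × 73 = 0.026572 m
A 73–333 m: 260 × 2.8×10⁻⁴ × 0.44 = 0.032032 m
A 0.59 × 1700 × 1.4×10⁻⁴ = 0.14042 m
A total: 0.199024 m
B 0–200 m: 1.1×10⁻⁴ × 200 × 1.5 = 0.03300 m
B Layer 2: 1×10⁻⁴ × 0.42 × 610 = 0.02562 m
B total: 0.05862 m
Difference: 0.199024 − 0.05862 = 0.140404 m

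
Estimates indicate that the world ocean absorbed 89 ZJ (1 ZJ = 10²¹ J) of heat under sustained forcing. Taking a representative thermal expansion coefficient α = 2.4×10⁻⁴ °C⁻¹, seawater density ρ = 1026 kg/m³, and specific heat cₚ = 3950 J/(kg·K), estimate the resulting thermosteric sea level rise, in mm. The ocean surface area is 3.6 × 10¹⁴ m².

14.6 mm of thermosteric rise

Per unit area: Q = 89×10²¹ / (3.6×10¹⁴) ≈ 2.472×10⁸ J/m²
Δh = αQ/(ρcₚ) = 2.4×10⁻⁴ × 2.472×10⁸ / (1026 × 3950) ≈ 0.014639 m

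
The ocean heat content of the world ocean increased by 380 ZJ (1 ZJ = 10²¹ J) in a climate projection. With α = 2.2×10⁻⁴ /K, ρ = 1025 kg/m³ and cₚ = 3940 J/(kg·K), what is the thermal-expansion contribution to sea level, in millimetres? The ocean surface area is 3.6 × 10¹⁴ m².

Per unit area: Q = 380×10²¹ / (3.6×10¹⁴) ≈ 1.056×10⁹ J/m²
Δh = αQ/(ρcₚ) = 2.2×10⁻⁴ × 1.056×10⁹ / (1025 × 3940) ≈ 0.057526 m

Δh ≈ 57.5 mm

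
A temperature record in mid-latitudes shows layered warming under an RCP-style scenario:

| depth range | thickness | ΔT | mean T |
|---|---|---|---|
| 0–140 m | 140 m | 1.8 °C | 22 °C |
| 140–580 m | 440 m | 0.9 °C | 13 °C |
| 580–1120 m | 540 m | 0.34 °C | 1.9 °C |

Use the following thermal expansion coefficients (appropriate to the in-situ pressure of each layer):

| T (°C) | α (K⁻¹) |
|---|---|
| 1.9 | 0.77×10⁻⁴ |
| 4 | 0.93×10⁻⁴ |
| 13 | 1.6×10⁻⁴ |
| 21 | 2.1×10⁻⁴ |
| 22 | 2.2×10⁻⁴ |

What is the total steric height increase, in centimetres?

Layer 1 at 22 °C → α = 2.2×10⁻⁴ K⁻¹
Layer 2 at 13 °C → α = 1.6×10⁻⁴ K⁻¹
Layer 3 at 1.9 °C → α = 0.77×10⁻⁴ K⁻¹
Layer 1: 2.2×10⁻⁴ × 1.8 × 140 = 0.05544 m
0.9 × 1.6×10⁻⁴ × 440 = 0.06336 m
0.34 × 0.77×10⁻⁴ × 540 = 0.0141372 m
Δh = 0.05544 + 0.06336 + 0.0141372 = 0.1329372 m ≈ 13.3 cm

13.3 cm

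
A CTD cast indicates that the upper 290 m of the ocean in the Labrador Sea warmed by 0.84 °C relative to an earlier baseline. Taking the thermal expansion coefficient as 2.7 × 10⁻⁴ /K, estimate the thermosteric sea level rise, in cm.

Δh = αΔT·H = 2.7×10⁻⁴ × 0.84 × 290 = 0.065772 m

6.58 cm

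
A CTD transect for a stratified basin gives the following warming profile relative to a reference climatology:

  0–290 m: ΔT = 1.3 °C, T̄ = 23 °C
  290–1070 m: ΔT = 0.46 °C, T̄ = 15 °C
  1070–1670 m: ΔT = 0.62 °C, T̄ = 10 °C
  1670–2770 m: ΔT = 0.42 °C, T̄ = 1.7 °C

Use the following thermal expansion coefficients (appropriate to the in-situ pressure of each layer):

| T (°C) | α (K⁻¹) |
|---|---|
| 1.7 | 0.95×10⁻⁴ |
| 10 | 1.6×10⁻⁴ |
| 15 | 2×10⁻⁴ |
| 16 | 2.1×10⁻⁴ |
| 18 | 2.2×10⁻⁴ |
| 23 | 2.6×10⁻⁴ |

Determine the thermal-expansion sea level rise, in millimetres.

273 mm of thermosteric rise

Layer 1 at 23 °C → α = 2.6×10⁻⁴ K⁻¹
Layer 2 at 15 °C → α = 2×10⁻⁴ K⁻¹
Layer 3 at 10 °C → α = 1.6×10⁻⁴ K⁻¹
Layer 4 at 1.7 °C → α = 0.95×10⁻⁴ K⁻¹
Layer 1: 1.3 × 2.6×10⁻⁴ × 290 = 0.09802 m
0.46 × 780 × 2×10⁻⁴ = 0.07176 m
1.6×10⁻⁴ × 600 × 0.62 = 0.05952 m
1670–2770 m: 0.95×10⁻⁴ × 1100 × 0.42 = 0.04389 m
Δh = 0.09802 + 0.07176 + 0.05952 + 0.04389 = 0.27319 m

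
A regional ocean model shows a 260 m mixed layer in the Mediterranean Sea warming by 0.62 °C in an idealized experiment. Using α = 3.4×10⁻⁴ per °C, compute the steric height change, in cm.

5.48 cm

Δh = αΔT·H = 3.4×10⁻⁴ × 0.62 × 260 = 0.054808 m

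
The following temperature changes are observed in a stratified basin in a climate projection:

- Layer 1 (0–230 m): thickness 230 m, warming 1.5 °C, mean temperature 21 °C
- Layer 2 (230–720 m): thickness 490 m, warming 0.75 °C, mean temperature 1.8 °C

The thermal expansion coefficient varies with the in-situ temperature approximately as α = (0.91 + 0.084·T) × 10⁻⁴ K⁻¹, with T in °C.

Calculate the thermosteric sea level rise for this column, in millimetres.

about 130 mm

Layer 1: α = (0.91 + 0.084×21)×10⁻⁴ = 2.674×10⁻⁴ K⁻¹
Layer 2: α = (0.91 + 0.084×1.8)×10⁻⁴ = 1.0612×10⁻⁴ K⁻¹
0–230 m: 230 × 1.5 × 2.674×10⁻⁴ = 0.092253 m
230–720 m: 1.0612×10⁻⁴ × 490 × 0.75 = 0.0389991 m
Δh = 0.092253 + 0.0389991 = 0.1312521 m ≈ 130 mm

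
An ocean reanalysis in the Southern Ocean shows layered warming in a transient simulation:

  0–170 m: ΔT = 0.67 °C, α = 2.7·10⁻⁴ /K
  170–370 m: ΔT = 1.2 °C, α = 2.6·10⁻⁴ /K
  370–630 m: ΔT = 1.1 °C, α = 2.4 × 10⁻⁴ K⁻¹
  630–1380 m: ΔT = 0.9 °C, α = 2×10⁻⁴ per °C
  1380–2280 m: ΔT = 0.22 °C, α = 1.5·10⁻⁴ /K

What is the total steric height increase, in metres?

Layer 1: 170 × 2.7×10⁻⁴ × 0.67 = 0.030753 m
2.6×10⁻⁴ × 200 × 1.2 = 0.06240 m
Layer 3: 1.1 × 260 × 2.4×10⁻⁴ = 0.06864 m
Layer 4: 2×10⁻⁴ × 0.9 × 750 = 0.13500 m
1380–2280 m: 1.5×10⁻⁴ × 900 × 0.22 = 0.02970 m
Δh = 0.030753 + 0.06240 + 0.06864 + 0.13500 + 0.02970 = 0.326493 m

Δh = 0.326 m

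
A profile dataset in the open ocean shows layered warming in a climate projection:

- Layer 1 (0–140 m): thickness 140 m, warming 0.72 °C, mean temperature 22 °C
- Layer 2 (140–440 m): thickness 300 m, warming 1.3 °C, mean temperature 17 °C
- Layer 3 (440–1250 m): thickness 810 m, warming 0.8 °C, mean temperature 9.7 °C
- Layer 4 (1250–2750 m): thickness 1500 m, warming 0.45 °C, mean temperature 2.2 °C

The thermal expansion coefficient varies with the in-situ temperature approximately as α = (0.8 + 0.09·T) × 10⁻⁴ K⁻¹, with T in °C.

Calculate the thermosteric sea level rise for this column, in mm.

Layer 1: α = (0.8 + 0.09×22)×10⁻⁴ = 2.78×10⁻⁴ K⁻¹
Layer 2: α = (0.8 + 0.09×17)×10⁻⁴ = 2.33×10⁻⁴ K⁻¹
Layer 3: α = (0.8 + 0.09×9.7)×10⁻⁴ = 1.673×10⁻⁴ K⁻¹
Layer 4: α = (0.8 + 0.09×2.2)×10⁻⁴ = 0.998×10⁻⁴ K⁻¹
0–140 m: 0.72 × 2.78×10⁻⁴ × 140 = 0.0280224 m
140–440 m: 300 × 1.3 × 2.33×10⁻⁴ = 0.09087 m
440–1250 m: 1.673×10⁻⁴ × 810 × 0.8 = 0.1084104 m
1500 × 0.998×10⁻⁴ × 0.45 = 0.067365 m
Δh = 0.0280224 + 0.09087 + 0.1084104 + 0.067365 = 0.2946678 m

about 295 mm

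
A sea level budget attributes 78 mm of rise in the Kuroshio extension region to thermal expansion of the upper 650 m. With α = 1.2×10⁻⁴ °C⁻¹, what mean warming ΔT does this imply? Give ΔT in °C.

1.00 °C

ΔT = Δh/(αH) = 0.078 / (1.2×10⁻⁴ × 650) = 1.000 °C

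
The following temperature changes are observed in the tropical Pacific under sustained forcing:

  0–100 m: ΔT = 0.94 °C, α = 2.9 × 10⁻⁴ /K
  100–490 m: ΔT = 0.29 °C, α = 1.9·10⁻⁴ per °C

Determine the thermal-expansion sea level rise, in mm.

48.7 mm

0–100 m: 2.9×10⁻⁴ × 100 × 0.94 = 0.02726 m
0.29 × 390 × 1.9×10⁻⁴ = 0.021489 m
Δh = 0.02726 + 0.021489 = 0.048749 m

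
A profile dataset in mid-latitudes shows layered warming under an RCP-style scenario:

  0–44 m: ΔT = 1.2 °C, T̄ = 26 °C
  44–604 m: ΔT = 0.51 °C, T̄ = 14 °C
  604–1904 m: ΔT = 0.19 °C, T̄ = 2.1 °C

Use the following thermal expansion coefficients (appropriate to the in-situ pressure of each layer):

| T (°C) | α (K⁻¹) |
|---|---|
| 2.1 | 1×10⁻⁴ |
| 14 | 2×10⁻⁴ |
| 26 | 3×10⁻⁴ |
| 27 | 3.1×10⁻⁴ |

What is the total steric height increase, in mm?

Layer 1 at 26 °C → α = 3×10⁻⁴ K⁻¹
Layer 2 at 14 °C → α = 2×10⁻⁴ K⁻¹
Layer 3 at 2.1 °C → α = 1×10⁻⁴ K⁻¹
Layer 1: 44 × 3×10⁻⁴ × 1.2 = 0.01584 m
560 × 0.51 × 2×10⁻⁴ = 0.05712 m
Layer 3: 1×10⁻⁴ × 0.19 × 1300 = 0.02470 m
Δh = 0.01584 + 0.05712 + 0.02470 = 0.09766 m

97.7 mm of thermosteric rise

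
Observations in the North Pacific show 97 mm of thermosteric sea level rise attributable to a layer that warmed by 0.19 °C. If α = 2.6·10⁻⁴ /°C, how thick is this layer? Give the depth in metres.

H ≈ 2000 m

H = Δh/(αΔT) = 0.097 / (2.6×10⁻⁴ × 0.19) ≈ 1964 m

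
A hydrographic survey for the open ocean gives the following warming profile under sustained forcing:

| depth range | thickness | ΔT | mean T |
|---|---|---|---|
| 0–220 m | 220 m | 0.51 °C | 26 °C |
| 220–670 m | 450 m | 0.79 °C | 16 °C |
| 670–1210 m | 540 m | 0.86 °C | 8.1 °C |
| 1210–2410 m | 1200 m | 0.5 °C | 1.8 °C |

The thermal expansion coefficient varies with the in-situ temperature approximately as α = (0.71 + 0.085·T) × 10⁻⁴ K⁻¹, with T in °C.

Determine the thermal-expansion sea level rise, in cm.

Layer 1: α = (0.71 + 0.085×26)×10⁻⁴ = 2.92×10⁻⁴ K⁻¹
Layer 2: α = (0.71 + 0.085×16)×10⁻⁴ = 2.07×10⁻⁴ K⁻¹
Layer 3: α = (0.71 + 0.085×8.1)×10⁻⁴ = 1.3985×10⁻⁴ K⁻¹
Layer 4: α = (0.71 + 0.085×1.8)×10⁻⁴ = 0.863×10⁻⁴ K⁻¹
0–220 m: 220 × 2.92×10⁻⁴ × 0.51 = 0.0327624 m
2.07×10⁻⁴ × 450 × 0.79 = 0.0735885 m
540 × 1.3985×10⁻⁴ × 0.86 = 0.06494634 m
0.863×10⁻⁴ × 1200 × 0.5 = 0.05178 m
Δh = 0.0327624 + 0.0735885 + 0.06494634 + 0.05178 = 0.22307724 m ≈ 22.3 cm

Δh = 22.3 cm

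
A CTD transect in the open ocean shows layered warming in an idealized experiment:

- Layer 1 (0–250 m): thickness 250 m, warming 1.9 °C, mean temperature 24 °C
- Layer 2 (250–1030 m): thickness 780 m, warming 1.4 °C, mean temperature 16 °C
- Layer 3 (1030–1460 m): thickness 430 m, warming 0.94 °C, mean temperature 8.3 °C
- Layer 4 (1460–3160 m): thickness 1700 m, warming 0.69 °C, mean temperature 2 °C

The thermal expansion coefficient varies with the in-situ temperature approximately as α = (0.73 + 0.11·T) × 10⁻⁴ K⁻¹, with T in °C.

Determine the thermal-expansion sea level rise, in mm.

Δh ≈ 610 mm

Layer 1: α = (0.73 + 0.11×24)×10⁻⁴ = 3.37×10⁻⁴ K⁻¹
Layer 2: α = (0.73 + 0.11×16)×10⁻⁴ = 2.49×10⁻⁴ K⁻¹
Layer 3: α = (0.73 + 0.11×8.3)×10⁻⁴ = 1.643×10⁻⁴ K⁻¹
Layer 4: α = (0.73 + 0.11×2)×10⁻⁴ = 0.95×10⁻⁴ K⁻¹
250 × 1.9 × 3.37×10⁻⁴ = 0.160075 m
2.49×10⁻⁴ × 1.4 × 780 = 0.271908 m
Layer 3: 430 × 1.643×10⁻⁴ × 0.94 = 0.06641006 m
Layer 4: 0.95×10⁻⁴ × 1700 × 0.69 = 0.111435 m
Δh = 0.160075 + 0.271908 + 0.06641006 + 0.111435 = 0.60982806 m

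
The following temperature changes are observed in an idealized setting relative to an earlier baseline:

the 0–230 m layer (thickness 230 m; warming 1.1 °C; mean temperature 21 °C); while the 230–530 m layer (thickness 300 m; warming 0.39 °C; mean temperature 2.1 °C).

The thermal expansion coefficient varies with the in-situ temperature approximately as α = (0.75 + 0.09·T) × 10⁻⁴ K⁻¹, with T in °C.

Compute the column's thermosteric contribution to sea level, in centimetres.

Δh = 7.78 cm

Layer 1: α = (0.75 + 0.09×21)×10⁻⁴ = 2.64×10⁻⁴ K⁻¹
Layer 2: α = (0.75 + 0.09×2.1)×10⁻⁴ = 0.939×10⁻⁴ K⁻¹
Layer 1: 2.64×10⁻⁴ × 230 × 1.1 = 0.066792 m
230–530 m: 0.39 × 300 × 0.939×10⁻⁴ = 0.0109863 m
Δh = 0.066792 + 0.0109863 = 0.0777783 m ≈ 7.78 cm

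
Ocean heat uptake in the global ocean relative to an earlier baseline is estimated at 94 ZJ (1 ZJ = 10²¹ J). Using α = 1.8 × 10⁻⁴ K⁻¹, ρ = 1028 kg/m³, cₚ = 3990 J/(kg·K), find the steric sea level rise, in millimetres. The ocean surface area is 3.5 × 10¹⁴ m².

Per unit area: Q = 94×10²¹ / (3.5×10¹⁴) ≈ 2.686×10⁸ J/m²
Δh = αQ/(ρcₚ) = 1.8×10⁻⁴ × 2.686×10⁸ / (1028 × 3990) ≈ 0.011787 m

12 mm of thermosteric rise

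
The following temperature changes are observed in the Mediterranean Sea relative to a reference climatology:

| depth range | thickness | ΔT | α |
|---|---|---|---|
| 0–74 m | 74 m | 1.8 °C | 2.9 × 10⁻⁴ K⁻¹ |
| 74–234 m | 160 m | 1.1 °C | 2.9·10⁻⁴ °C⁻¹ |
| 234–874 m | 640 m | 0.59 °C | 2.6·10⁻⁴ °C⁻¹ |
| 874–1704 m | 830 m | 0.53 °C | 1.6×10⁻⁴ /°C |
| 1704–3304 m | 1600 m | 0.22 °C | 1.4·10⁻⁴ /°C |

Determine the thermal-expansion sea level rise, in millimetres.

1.8 × 74 × 2.9×10⁻⁴ = 0.038628 m
74–234 m: 2.9×10⁻⁴ × 160 × 1.1 = 0.05104 m
0.59 × 2.6×10⁻⁴ × 640 = 0.098176 m
1.6×10⁻⁴ × 830 × 0.53 = 0.070384 m
1600 × 1.4×10⁻⁴ × 0.22 = 0.04928 m
Δh = 0.038628 + 0.05104 + 0.098176 + 0.070384 + 0.04928 = 0.307508 m

308 mm of thermosteric rise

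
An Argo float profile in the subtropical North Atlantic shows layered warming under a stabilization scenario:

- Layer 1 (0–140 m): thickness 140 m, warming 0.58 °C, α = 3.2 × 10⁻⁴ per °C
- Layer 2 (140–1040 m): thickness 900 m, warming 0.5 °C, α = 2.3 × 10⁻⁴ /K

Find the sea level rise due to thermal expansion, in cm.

0.58 × 3.2×10⁻⁴ × 140 = 0.025984 m
Layer 2: 2.3×10⁻⁴ × 900 × 0.5 = 0.10350 m
Δh = 0.025984 + 0.10350 = 0.129484 m

about 12.9 cm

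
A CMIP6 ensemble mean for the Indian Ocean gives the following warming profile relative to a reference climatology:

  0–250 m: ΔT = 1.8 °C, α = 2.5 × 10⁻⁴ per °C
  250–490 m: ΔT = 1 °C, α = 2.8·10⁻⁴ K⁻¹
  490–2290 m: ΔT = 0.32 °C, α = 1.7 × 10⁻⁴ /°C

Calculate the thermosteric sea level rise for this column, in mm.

about 280 mm

1.8 × 2.5×10⁻⁴ × 250 = 0.11250 m
Layer 2: 1 × 2.8×10⁻⁴ × 240 = 0.06720 m
1800 × 1.7×10⁻⁴ × 0.32 = 0.09792 m
Δh = 0.11250 + 0.06720 + 0.09792 = 0.27762 m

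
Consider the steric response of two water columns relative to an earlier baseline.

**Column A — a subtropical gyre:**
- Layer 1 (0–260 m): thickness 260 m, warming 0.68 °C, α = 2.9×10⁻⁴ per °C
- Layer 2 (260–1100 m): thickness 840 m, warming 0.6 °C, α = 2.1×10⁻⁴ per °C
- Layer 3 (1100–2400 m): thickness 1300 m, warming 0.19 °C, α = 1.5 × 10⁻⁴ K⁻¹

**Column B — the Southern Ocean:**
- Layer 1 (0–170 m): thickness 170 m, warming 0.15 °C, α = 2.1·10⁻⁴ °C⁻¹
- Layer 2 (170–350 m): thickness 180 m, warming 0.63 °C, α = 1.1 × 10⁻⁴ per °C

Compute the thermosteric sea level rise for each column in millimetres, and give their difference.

A 0.68 × 2.9×10⁻⁴ × 260 = 0.051272 m
A 2.1×10⁻⁴ × 840 × 0.6 = 0.10584 m
A 1100–2400 m: 0.19 × 1.5×10⁻⁴ × 1300 = 0.03705 m
A total: 0.194162 m
B 0.15 × 2.1×10⁻⁴ × 170 = 0.005355 m
B 170–350 m: 1.1×10⁻⁴ × 0.63 × 180 = 0.012474 m
B total: 0.017829 m
Difference: 0.194162 − 0.017829 = 0.176333 m

Δh_A ≈ 194 mm, Δh_B ≈ 17.8 mm; difference ≈ 176 mm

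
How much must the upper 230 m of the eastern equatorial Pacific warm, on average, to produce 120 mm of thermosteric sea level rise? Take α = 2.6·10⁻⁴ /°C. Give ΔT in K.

about 2.01 K

ΔT = Δh/(αH) = 0.12 / (2.6×10⁻⁴ × 230) ≈ 2.007 K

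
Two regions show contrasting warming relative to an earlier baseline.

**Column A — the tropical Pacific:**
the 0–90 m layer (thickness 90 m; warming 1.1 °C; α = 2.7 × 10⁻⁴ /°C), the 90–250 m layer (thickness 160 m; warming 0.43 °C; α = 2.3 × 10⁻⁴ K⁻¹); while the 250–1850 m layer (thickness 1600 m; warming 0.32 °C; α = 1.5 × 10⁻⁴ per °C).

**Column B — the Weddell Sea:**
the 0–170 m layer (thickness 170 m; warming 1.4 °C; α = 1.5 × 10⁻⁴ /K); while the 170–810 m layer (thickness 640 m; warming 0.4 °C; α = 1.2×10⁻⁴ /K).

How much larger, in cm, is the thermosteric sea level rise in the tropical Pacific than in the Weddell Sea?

A Layer 1: 2.7×10⁻⁴ × 1.1 × 90 = 0.02673 m
A Layer 2: 0.43 × 160 × 2.3×10⁻⁴ = 0.015824 m
A 0.32 × 1600 × 1.5×10⁻⁴ = 0.07680 m
A total: 0.119354 m
B 0–170 m: 1.4 × 170 × 1.5×10⁻⁴ = 0.03570 m
B Layer 2: 640 × 0.4 × 1.2×10⁻⁴ = 0.03072 m
B total: 0.06642 m
Difference: 0.119354 − 0.06642 = 0.052934 m

5.3 cm larger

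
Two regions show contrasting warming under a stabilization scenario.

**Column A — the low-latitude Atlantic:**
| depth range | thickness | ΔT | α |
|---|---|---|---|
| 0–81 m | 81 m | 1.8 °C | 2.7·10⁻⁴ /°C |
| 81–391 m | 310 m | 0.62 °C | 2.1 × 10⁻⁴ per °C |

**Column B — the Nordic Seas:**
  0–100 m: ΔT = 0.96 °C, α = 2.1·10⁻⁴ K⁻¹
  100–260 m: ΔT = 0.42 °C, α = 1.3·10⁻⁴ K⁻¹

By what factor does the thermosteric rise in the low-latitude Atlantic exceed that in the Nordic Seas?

A 0–81 m: 2.7×10⁻⁴ × 81 × 1.8 = 0.039366 m
A 81–391 m: 0.62 × 2.1×10⁻⁴ × 310 = 0.040362 m
A total: 0.079728 m
B Layer 1: 100 × 2.1×10⁻⁴ × 0.96 = 0.02016 m
B 1.3×10⁻⁴ × 160 × 0.42 = 0.008736 m
B total: 0.028896 m
Ratio: 0.079728 / 0.028896 ≈ 2.759

a factor of 2.8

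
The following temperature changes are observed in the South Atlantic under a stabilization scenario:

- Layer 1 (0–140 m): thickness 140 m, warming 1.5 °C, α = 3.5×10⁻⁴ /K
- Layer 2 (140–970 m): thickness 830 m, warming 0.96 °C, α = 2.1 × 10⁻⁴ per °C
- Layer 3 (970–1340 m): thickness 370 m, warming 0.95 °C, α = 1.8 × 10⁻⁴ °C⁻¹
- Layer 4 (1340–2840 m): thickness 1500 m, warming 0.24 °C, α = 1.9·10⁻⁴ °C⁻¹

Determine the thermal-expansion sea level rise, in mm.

Layer 1: 140 × 3.5×10⁻⁴ × 1.5 = 0.07350 m
0.96 × 830 × 2.1×10⁻⁴ = 0.167328 m
970–1340 m: 1.8×10⁻⁴ × 370 × 0.95 = 0.06327 m
1340–2840 m: 0.24 × 1500 × 1.9×10⁻⁴ = 0.06840 m
Δh = 0.07350 + 0.167328 + 0.06327 + 0.06840 = 0.372498 m

Δh ≈ 370 mm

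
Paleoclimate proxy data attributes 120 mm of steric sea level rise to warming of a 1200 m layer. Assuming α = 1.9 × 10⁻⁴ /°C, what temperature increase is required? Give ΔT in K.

ΔT = Δh/(αH) = 0.12 / (1.9×10⁻⁴ × 1200) ≈ 0.5263 K

0.526 K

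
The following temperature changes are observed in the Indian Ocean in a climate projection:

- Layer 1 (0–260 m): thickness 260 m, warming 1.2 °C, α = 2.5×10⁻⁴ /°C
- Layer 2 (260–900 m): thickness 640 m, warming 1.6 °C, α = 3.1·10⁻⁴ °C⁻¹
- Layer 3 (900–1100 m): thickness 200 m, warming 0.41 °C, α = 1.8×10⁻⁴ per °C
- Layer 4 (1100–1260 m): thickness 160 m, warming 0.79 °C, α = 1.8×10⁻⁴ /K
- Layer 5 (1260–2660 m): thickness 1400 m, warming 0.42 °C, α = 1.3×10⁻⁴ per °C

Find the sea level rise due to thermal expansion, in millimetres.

2.5×10⁻⁴ × 1.2 × 260 = 0.07800 m
Layer 2: 1.6 × 640 × 3.1×10⁻⁴ = 0.31744 m
1.8×10⁻⁴ × 0.41 × 200 = 0.01476 m
160 × 0.79 × 1.8×10⁻⁴ = 0.022752 m
1.3×10⁻⁴ × 0.42 × 1400 = 0.07644 m
Δh = 0.07800 + 0.31744 + 0.01476 + 0.022752 + 0.07644 = 0.509392 m

Δh ≈ 509 mm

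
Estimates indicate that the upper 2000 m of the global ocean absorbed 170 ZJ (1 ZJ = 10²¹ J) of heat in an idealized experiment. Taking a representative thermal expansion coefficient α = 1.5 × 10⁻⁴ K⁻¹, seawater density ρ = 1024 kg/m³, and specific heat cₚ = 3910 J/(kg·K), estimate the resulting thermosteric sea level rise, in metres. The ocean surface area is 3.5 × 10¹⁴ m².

Per unit area: Q = 170×10²¹ / (3.5×10¹⁴) ≈ 4.857×10⁸ J/m²
Δh = αQ/(ρcₚ) = 1.5×10⁻⁴ × 4.857×10⁸ / (1024 × 3910) ≈ 0.018196 m

0.0182 m of thermosteric rise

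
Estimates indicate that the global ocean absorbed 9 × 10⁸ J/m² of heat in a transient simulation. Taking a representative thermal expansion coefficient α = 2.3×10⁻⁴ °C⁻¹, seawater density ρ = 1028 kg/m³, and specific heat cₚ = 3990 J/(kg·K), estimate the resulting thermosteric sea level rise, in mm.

Δh = αQ/(ρcₚ) = 2.3×10⁻⁴ × 9×10⁸ / (1028 × 3990) ≈ 0.050467 m

about 50.5 mm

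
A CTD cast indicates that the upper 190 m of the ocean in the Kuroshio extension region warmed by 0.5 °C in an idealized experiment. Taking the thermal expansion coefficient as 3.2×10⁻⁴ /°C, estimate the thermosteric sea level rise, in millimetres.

Δh ≈ 30.4 mm

Δh = αΔT·H = 3.2×10⁻⁴ × 0.5 × 190 = 0.03040 m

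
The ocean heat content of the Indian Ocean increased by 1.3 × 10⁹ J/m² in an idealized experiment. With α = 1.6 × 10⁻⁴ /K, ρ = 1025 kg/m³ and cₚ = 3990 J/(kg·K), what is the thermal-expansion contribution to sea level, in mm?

Δh = αQ/(ρcₚ) = 1.6×10⁻⁴ × 1.3×10⁹ / (1025 × 3990) ≈ 0.050859 m

Δh = 50.9 mm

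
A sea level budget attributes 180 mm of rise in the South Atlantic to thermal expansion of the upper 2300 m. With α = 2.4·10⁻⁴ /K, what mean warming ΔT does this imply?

ΔT = Δh/(αH) = 0.18 / (2.4×10⁻⁴ × 2300) ≈ 0.3261 °C

0.33 °C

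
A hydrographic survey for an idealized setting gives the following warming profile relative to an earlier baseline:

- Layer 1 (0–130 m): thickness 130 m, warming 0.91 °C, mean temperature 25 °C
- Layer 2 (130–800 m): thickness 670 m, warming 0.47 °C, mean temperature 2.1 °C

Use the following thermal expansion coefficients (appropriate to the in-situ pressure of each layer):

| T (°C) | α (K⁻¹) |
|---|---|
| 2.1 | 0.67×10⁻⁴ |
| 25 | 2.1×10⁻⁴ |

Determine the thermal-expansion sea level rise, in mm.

Layer 1 at 25 °C → α = 2.1×10⁻⁴ K⁻¹
Layer 2 at 2.1 °C → α = 0.67×10⁻⁴ K⁻¹
0.91 × 130 × 2.1×10⁻⁴ = 0.024843 m
Layer 2: 0.47 × 0.67×10⁻⁴ × 670 = 0.0210983 m
Δh = 0.024843 + 0.0210983 = 0.0459413 m

45.9 mm of thermosteric rise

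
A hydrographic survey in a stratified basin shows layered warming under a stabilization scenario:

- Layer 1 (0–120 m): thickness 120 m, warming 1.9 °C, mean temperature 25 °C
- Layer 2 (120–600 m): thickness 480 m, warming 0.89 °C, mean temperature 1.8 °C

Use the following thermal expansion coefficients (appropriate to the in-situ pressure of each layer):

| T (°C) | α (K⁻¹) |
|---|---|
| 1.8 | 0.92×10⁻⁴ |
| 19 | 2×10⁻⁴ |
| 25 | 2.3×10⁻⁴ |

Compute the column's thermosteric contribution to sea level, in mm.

about 91.7 mm

Layer 1 at 25 °C → α = 2.3×10⁻⁴ K⁻¹
Layer 2 at 1.8 °C → α = 0.92×10⁻⁴ K⁻¹
0–120 m: 2.3×10⁻⁴ × 120 × 1.9 = 0.05244 m
Layer 2: 480 × 0.92×10⁻⁴ × 0.89 = 0.0393024 m
Δh = 0.05244 + 0.0393024 = 0.0917424 m ≈ 91.7 mm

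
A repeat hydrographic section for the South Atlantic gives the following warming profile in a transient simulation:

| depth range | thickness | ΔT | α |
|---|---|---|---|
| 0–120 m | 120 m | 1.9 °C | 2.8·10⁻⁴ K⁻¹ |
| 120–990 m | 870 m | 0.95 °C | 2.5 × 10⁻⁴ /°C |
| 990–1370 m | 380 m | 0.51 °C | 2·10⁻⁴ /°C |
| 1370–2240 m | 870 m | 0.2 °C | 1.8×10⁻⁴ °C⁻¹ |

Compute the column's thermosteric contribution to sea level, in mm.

Layer 1: 120 × 2.8×10⁻⁴ × 1.9 = 0.06384 m
Layer 2: 2.5×10⁻⁴ × 0.95 × 870 = 0.206625 m
Layer 3: 0.51 × 380 × 2×10⁻⁴ = 0.03876 m
1370–2240 m: 0.2 × 1.8×10⁻⁴ × 870 = 0.03132 m
Δh = 0.06384 + 0.206625 + 0.03876 + 0.03132 = 0.340545 m

341 mm of thermosteric rise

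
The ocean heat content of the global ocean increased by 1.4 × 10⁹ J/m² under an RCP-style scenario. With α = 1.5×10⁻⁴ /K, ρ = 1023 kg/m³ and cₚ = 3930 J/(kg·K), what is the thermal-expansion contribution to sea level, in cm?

Δh = αQ/(ρcₚ) = 1.5×10⁻⁴ × 1.4×10⁹ / (1023 × 3930) ≈ 0.052234 m

Δh = 5.2 cm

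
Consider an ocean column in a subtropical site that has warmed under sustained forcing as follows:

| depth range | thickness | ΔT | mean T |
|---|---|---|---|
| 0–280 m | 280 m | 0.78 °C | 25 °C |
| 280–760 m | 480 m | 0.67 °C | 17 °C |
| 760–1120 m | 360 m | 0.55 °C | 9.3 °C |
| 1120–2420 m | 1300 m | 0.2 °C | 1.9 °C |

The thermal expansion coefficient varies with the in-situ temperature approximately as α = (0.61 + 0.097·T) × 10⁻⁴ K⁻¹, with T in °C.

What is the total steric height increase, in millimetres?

Layer 1: α = (0.61 + 0.097×25)×10⁻⁴ = 3.035×10⁻⁴ K⁻¹
Layer 2: α = (0.61 + 0.097×17)×10⁻⁴ = 2.259×10⁻⁴ K⁻¹
Layer 3: α = (0.61 + 0.097×9.3)×10⁻⁴ = 1.5121×10⁻⁴ K⁻¹
Layer 4: α = (0.61 + 0.097×1.9)×10⁻⁴ = 0.7943×10⁻⁴ K⁻¹
0–280 m: 3.035×10⁻⁴ × 0.78 × 280 = 0.0662844 m
0.67 × 480 × 2.259×10⁻⁴ = 0.07264944 m
760–1120 m: 360 × 0.55 × 1.5121×10⁻⁴ = 0.02993958 m
Layer 4: 0.2 × 0.7943×10⁻⁴ × 1300 = 0.0206518 m
Δh = 0.0662844 + 0.07264944 + 0.02993958 + 0.0206518 = 0.18952522 m

190 mm of thermosteric rise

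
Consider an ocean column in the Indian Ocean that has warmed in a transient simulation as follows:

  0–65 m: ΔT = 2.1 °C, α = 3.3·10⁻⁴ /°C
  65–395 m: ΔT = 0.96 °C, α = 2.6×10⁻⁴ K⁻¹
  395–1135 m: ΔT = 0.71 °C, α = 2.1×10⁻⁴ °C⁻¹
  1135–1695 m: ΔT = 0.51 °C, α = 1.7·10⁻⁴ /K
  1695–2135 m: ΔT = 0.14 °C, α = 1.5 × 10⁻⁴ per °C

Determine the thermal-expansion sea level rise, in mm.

about 300 mm

2.1 × 65 × 3.3×10⁻⁴ = 0.045045 m
0.96 × 330 × 2.6×10⁻⁴ = 0.082368 m
740 × 0.71 × 2.1×10⁻⁴ = 0.110334 m
1.7×10⁻⁴ × 0.51 × 560 = 0.048552 m
1695–2135 m: 1.5×10⁻⁴ × 440 × 0.14 = 0.00924 m
Δh = 0.045045 + 0.082368 + 0.110334 + 0.048552 + 0.00924 = 0.295539 m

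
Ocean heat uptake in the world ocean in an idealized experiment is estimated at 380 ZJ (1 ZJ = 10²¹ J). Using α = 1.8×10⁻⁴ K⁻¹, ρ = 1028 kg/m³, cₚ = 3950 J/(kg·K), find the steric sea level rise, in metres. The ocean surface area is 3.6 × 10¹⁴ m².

0.0468 m

Per unit area: Q = 380×10²¹ / (3.6×10¹⁴) ≈ 1.056×10⁹ J/m²
Δh = αQ/(ρcₚ) = 1.8×10⁻⁴ × 1.056×10⁹ / (1028 × 3950) ≈ 0.046811 m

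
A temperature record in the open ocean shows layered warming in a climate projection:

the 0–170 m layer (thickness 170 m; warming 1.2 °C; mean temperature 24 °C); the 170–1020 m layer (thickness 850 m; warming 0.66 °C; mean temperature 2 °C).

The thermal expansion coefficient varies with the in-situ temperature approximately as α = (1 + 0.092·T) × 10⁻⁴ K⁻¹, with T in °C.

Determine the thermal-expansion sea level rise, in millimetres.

130 mm

Layer 1: α = (1 + 0.092×24)×10⁻⁴ = 3.208×10⁻⁴ K⁻¹
Layer 2: α = (1 + 0.092×2)×10⁻⁴ = 1.184×10⁻⁴ K⁻¹
170 × 3.208×10⁻⁴ × 1.2 = 0.0654432 m
170–1020 m: 0.66 × 1.184×10⁻⁴ × 850 = 0.0664224 m
Δh = 0.0654432 + 0.0664224 = 0.1318656 m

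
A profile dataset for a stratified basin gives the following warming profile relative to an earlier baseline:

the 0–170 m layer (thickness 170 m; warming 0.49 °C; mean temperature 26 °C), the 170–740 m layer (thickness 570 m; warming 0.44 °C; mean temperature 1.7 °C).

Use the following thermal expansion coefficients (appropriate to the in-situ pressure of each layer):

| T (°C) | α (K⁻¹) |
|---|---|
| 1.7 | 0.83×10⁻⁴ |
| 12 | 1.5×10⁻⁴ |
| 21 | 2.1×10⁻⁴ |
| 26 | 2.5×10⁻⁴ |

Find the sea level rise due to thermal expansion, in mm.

41.6 mm

Layer 1 at 26 °C → α = 2.5×10⁻⁴ K⁻¹
Layer 2 at 1.7 °C → α = 0.83×10⁻⁴ K⁻¹
170 × 0.49 × 2.5×10⁻⁴ = 0.020825 m
Layer 2: 0.44 × 0.83×10⁻⁴ × 570 = 0.0208164 m
Δh = 0.020825 + 0.0208164 = 0.0416414 m ≈ 41.6 mm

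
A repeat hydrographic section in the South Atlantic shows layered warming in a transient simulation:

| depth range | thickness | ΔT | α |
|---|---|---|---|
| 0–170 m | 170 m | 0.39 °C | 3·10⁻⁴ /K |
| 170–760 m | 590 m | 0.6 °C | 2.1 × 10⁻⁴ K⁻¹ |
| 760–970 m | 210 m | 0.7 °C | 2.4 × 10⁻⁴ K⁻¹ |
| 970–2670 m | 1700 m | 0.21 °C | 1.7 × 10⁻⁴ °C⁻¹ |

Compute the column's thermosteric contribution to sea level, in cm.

Δh = 19.0 cm

0–170 m: 0.39 × 170 × 3×10⁻⁴ = 0.01989 m
2.1×10⁻⁴ × 590 × 0.6 = 0.07434 m
Layer 3: 2.4×10⁻⁴ × 210 × 0.7 = 0.03528 m
1700 × 0.21 × 1.7×10⁻⁴ = 0.06069 m
Δh = 0.01989 + 0.07434 + 0.03528 + 0.06069 = 0.19020 m ≈ 19.0 cm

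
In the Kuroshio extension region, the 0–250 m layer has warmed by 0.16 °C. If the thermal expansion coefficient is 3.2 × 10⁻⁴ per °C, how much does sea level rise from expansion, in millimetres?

12.8 mm of thermosteric rise

Δh = αΔT·H = 3.2×10⁻⁴ × 0.16 × 250 = 0.01280 m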